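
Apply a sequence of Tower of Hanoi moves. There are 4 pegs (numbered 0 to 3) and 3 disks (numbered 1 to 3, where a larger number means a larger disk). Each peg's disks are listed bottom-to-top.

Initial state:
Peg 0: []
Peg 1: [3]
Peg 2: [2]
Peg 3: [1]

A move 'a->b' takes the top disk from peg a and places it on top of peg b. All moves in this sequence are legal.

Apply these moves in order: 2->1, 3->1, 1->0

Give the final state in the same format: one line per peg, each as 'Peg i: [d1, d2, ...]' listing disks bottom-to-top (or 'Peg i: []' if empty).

After move 1 (2->1):
Peg 0: []
Peg 1: [3, 2]
Peg 2: []
Peg 3: [1]

After move 2 (3->1):
Peg 0: []
Peg 1: [3, 2, 1]
Peg 2: []
Peg 3: []

After move 3 (1->0):
Peg 0: [1]
Peg 1: [3, 2]
Peg 2: []
Peg 3: []

Answer: Peg 0: [1]
Peg 1: [3, 2]
Peg 2: []
Peg 3: []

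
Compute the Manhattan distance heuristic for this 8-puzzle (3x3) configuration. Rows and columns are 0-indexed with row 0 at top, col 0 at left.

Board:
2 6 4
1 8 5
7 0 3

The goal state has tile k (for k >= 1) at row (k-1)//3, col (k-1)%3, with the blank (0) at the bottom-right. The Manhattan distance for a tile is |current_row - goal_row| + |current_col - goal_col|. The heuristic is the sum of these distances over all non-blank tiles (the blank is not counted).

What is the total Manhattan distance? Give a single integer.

Answer: 11

Derivation:
Tile 2: at (0,0), goal (0,1), distance |0-0|+|0-1| = 1
Tile 6: at (0,1), goal (1,2), distance |0-1|+|1-2| = 2
Tile 4: at (0,2), goal (1,0), distance |0-1|+|2-0| = 3
Tile 1: at (1,0), goal (0,0), distance |1-0|+|0-0| = 1
Tile 8: at (1,1), goal (2,1), distance |1-2|+|1-1| = 1
Tile 5: at (1,2), goal (1,1), distance |1-1|+|2-1| = 1
Tile 7: at (2,0), goal (2,0), distance |2-2|+|0-0| = 0
Tile 3: at (2,2), goal (0,2), distance |2-0|+|2-2| = 2
Sum: 1 + 2 + 3 + 1 + 1 + 1 + 0 + 2 = 11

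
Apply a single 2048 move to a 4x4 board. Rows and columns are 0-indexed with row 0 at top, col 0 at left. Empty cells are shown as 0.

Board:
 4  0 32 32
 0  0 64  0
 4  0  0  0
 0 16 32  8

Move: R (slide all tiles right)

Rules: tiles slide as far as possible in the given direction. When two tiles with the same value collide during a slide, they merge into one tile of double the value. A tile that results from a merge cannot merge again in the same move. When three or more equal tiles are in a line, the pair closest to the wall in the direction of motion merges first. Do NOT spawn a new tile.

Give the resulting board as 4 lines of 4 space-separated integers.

Answer:  0  0  4 64
 0  0  0 64
 0  0  0  4
 0 16 32  8

Derivation:
Slide right:
row 0: [4, 0, 32, 32] -> [0, 0, 4, 64]
row 1: [0, 0, 64, 0] -> [0, 0, 0, 64]
row 2: [4, 0, 0, 0] -> [0, 0, 0, 4]
row 3: [0, 16, 32, 8] -> [0, 16, 32, 8]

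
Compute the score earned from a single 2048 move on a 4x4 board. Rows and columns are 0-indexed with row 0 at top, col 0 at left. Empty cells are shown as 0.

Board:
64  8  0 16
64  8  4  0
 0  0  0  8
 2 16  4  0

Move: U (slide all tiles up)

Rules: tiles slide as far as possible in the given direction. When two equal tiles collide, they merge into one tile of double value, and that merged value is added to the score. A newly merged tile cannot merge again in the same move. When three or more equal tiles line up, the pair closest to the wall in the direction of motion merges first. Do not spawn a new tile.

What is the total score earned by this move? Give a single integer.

Answer: 152

Derivation:
Slide up:
col 0: [64, 64, 0, 2] -> [128, 2, 0, 0]  score +128 (running 128)
col 1: [8, 8, 0, 16] -> [16, 16, 0, 0]  score +16 (running 144)
col 2: [0, 4, 0, 4] -> [8, 0, 0, 0]  score +8 (running 152)
col 3: [16, 0, 8, 0] -> [16, 8, 0, 0]  score +0 (running 152)
Board after move:
128  16   8  16
  2  16   0   8
  0   0   0   0
  0   0   0   0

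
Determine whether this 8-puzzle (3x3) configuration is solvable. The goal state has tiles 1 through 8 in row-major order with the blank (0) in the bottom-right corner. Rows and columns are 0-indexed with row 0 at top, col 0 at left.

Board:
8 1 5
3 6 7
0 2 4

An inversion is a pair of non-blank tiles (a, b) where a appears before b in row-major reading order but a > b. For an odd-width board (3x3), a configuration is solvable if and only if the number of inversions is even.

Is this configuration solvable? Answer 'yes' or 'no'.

Answer: no

Derivation:
Inversions (pairs i<j in row-major order where tile[i] > tile[j] > 0): 15
15 is odd, so the puzzle is not solvable.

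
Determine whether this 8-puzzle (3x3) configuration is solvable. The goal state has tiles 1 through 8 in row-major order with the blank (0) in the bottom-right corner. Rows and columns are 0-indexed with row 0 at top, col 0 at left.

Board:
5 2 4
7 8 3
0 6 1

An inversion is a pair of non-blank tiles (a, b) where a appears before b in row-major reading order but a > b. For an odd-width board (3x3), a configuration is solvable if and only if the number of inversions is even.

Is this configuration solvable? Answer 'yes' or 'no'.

Answer: no

Derivation:
Inversions (pairs i<j in row-major order where tile[i] > tile[j] > 0): 15
15 is odd, so the puzzle is not solvable.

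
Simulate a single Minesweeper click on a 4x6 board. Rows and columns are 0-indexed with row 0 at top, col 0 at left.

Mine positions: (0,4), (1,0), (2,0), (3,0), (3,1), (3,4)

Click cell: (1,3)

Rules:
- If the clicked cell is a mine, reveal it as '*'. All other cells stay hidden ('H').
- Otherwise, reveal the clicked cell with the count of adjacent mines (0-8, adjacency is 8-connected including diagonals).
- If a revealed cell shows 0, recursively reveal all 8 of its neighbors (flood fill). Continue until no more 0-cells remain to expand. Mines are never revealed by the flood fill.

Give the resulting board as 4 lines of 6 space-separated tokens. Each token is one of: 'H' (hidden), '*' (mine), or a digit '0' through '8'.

H H H H H H
H H H 1 H H
H H H H H H
H H H H H H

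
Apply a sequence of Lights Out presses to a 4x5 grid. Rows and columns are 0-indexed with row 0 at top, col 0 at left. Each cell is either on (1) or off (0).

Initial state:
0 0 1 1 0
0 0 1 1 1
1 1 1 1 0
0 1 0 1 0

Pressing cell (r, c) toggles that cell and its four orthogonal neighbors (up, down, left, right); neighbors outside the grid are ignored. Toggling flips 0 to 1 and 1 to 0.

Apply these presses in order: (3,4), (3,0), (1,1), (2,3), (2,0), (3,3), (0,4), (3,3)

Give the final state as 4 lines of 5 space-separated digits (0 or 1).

Answer: 0 1 1 0 1
0 1 0 0 0
1 1 0 0 0
0 0 0 1 1

Derivation:
After press 1 at (3,4):
0 0 1 1 0
0 0 1 1 1
1 1 1 1 1
0 1 0 0 1

After press 2 at (3,0):
0 0 1 1 0
0 0 1 1 1
0 1 1 1 1
1 0 0 0 1

After press 3 at (1,1):
0 1 1 1 0
1 1 0 1 1
0 0 1 1 1
1 0 0 0 1

After press 4 at (2,3):
0 1 1 1 0
1 1 0 0 1
0 0 0 0 0
1 0 0 1 1

After press 5 at (2,0):
0 1 1 1 0
0 1 0 0 1
1 1 0 0 0
0 0 0 1 1

After press 6 at (3,3):
0 1 1 1 0
0 1 0 0 1
1 1 0 1 0
0 0 1 0 0

After press 7 at (0,4):
0 1 1 0 1
0 1 0 0 0
1 1 0 1 0
0 0 1 0 0

After press 8 at (3,3):
0 1 1 0 1
0 1 0 0 0
1 1 0 0 0
0 0 0 1 1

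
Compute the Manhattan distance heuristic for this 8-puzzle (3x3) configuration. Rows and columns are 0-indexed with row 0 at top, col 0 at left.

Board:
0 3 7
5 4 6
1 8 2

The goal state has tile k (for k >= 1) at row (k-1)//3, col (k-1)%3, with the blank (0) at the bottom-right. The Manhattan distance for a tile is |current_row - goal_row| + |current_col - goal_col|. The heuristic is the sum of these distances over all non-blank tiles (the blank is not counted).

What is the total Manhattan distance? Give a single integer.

Tile 3: (0,1)->(0,2) = 1
Tile 7: (0,2)->(2,0) = 4
Tile 5: (1,0)->(1,1) = 1
Tile 4: (1,1)->(1,0) = 1
Tile 6: (1,2)->(1,2) = 0
Tile 1: (2,0)->(0,0) = 2
Tile 8: (2,1)->(2,1) = 0
Tile 2: (2,2)->(0,1) = 3
Sum: 1 + 4 + 1 + 1 + 0 + 2 + 0 + 3 = 12

Answer: 12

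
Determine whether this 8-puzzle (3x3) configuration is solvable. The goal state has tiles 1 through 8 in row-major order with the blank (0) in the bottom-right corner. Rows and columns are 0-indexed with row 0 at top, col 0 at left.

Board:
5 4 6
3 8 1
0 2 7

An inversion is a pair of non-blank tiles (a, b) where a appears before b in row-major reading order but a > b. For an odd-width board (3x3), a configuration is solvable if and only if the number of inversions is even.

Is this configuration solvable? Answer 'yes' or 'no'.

Inversions (pairs i<j in row-major order where tile[i] > tile[j] > 0): 15
15 is odd, so the puzzle is not solvable.

Answer: no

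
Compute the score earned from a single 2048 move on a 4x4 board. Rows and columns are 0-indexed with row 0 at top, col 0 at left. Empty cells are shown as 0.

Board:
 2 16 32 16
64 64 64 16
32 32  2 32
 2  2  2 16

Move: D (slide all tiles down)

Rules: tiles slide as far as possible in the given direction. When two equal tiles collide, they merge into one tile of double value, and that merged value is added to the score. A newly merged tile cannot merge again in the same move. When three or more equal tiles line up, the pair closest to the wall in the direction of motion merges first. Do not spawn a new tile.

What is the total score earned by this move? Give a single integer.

Answer: 36

Derivation:
Slide down:
col 0: [2, 64, 32, 2] -> [2, 64, 32, 2]  score +0 (running 0)
col 1: [16, 64, 32, 2] -> [16, 64, 32, 2]  score +0 (running 0)
col 2: [32, 64, 2, 2] -> [0, 32, 64, 4]  score +4 (running 4)
col 3: [16, 16, 32, 16] -> [0, 32, 32, 16]  score +32 (running 36)
Board after move:
 2 16  0  0
64 64 32 32
32 32 64 32
 2  2  4 16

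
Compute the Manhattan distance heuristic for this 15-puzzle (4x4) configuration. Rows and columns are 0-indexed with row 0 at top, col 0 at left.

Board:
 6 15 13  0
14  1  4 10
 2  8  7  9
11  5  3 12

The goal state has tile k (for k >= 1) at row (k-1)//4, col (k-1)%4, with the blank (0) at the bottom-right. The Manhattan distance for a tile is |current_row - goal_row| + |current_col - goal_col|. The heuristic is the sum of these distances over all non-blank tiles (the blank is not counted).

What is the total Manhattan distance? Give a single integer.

Tile 6: at (0,0), goal (1,1), distance |0-1|+|0-1| = 2
Tile 15: at (0,1), goal (3,2), distance |0-3|+|1-2| = 4
Tile 13: at (0,2), goal (3,0), distance |0-3|+|2-0| = 5
Tile 14: at (1,0), goal (3,1), distance |1-3|+|0-1| = 3
Tile 1: at (1,1), goal (0,0), distance |1-0|+|1-0| = 2
Tile 4: at (1,2), goal (0,3), distance |1-0|+|2-3| = 2
Tile 10: at (1,3), goal (2,1), distance |1-2|+|3-1| = 3
Tile 2: at (2,0), goal (0,1), distance |2-0|+|0-1| = 3
Tile 8: at (2,1), goal (1,3), distance |2-1|+|1-3| = 3
Tile 7: at (2,2), goal (1,2), distance |2-1|+|2-2| = 1
Tile 9: at (2,3), goal (2,0), distance |2-2|+|3-0| = 3
Tile 11: at (3,0), goal (2,2), distance |3-2|+|0-2| = 3
Tile 5: at (3,1), goal (1,0), distance |3-1|+|1-0| = 3
Tile 3: at (3,2), goal (0,2), distance |3-0|+|2-2| = 3
Tile 12: at (3,3), goal (2,3), distance |3-2|+|3-3| = 1
Sum: 2 + 4 + 5 + 3 + 2 + 2 + 3 + 3 + 3 + 1 + 3 + 3 + 3 + 3 + 1 = 41

Answer: 41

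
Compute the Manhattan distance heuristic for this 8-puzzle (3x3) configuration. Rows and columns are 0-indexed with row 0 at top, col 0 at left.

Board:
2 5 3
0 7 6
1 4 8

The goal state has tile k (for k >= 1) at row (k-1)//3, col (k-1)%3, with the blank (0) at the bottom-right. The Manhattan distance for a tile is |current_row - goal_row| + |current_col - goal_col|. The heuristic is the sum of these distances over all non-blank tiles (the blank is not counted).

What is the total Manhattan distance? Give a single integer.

Tile 2: at (0,0), goal (0,1), distance |0-0|+|0-1| = 1
Tile 5: at (0,1), goal (1,1), distance |0-1|+|1-1| = 1
Tile 3: at (0,2), goal (0,2), distance |0-0|+|2-2| = 0
Tile 7: at (1,1), goal (2,0), distance |1-2|+|1-0| = 2
Tile 6: at (1,2), goal (1,2), distance |1-1|+|2-2| = 0
Tile 1: at (2,0), goal (0,0), distance |2-0|+|0-0| = 2
Tile 4: at (2,1), goal (1,0), distance |2-1|+|1-0| = 2
Tile 8: at (2,2), goal (2,1), distance |2-2|+|2-1| = 1
Sum: 1 + 1 + 0 + 2 + 0 + 2 + 2 + 1 = 9

Answer: 9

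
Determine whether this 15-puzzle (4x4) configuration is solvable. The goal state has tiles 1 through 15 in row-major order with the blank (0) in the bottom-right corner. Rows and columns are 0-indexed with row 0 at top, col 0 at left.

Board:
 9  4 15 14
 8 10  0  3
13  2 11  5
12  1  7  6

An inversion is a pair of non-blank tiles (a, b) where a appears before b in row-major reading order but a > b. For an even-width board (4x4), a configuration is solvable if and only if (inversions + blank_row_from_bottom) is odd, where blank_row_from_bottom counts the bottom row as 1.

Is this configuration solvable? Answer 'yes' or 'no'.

Answer: no

Derivation:
Inversions: 65
Blank is in row 1 (0-indexed from top), which is row 3 counting from the bottom (bottom = 1).
65 + 3 = 68, which is even, so the puzzle is not solvable.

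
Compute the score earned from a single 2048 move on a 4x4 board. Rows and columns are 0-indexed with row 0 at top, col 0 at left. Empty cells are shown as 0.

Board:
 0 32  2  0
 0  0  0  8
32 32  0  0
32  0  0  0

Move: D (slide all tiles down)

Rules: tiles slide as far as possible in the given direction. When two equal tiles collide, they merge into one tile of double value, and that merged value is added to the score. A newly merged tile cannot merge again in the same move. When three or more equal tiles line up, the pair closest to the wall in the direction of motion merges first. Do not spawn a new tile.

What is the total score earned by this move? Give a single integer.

Slide down:
col 0: [0, 0, 32, 32] -> [0, 0, 0, 64]  score +64 (running 64)
col 1: [32, 0, 32, 0] -> [0, 0, 0, 64]  score +64 (running 128)
col 2: [2, 0, 0, 0] -> [0, 0, 0, 2]  score +0 (running 128)
col 3: [0, 8, 0, 0] -> [0, 0, 0, 8]  score +0 (running 128)
Board after move:
 0  0  0  0
 0  0  0  0
 0  0  0  0
64 64  2  8

Answer: 128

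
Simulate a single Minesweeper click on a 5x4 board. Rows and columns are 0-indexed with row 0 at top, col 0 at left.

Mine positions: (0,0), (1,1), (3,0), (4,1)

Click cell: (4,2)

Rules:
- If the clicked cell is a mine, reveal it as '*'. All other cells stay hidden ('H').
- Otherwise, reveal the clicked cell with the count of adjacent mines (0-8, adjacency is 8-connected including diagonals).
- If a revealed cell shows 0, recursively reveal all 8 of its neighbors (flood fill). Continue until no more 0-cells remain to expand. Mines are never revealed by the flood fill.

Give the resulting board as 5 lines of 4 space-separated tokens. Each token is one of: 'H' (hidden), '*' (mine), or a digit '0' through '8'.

H H H H
H H H H
H H H H
H H H H
H H 1 H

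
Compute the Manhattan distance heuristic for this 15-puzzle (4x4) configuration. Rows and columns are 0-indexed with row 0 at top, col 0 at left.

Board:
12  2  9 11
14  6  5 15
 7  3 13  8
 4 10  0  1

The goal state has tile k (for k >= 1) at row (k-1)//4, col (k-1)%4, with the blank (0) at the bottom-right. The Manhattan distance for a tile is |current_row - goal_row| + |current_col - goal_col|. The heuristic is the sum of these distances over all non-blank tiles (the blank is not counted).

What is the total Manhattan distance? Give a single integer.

Answer: 43

Derivation:
Tile 12: at (0,0), goal (2,3), distance |0-2|+|0-3| = 5
Tile 2: at (0,1), goal (0,1), distance |0-0|+|1-1| = 0
Tile 9: at (0,2), goal (2,0), distance |0-2|+|2-0| = 4
Tile 11: at (0,3), goal (2,2), distance |0-2|+|3-2| = 3
Tile 14: at (1,0), goal (3,1), distance |1-3|+|0-1| = 3
Tile 6: at (1,1), goal (1,1), distance |1-1|+|1-1| = 0
Tile 5: at (1,2), goal (1,0), distance |1-1|+|2-0| = 2
Tile 15: at (1,3), goal (3,2), distance |1-3|+|3-2| = 3
Tile 7: at (2,0), goal (1,2), distance |2-1|+|0-2| = 3
Tile 3: at (2,1), goal (0,2), distance |2-0|+|1-2| = 3
Tile 13: at (2,2), goal (3,0), distance |2-3|+|2-0| = 3
Tile 8: at (2,3), goal (1,3), distance |2-1|+|3-3| = 1
Tile 4: at (3,0), goal (0,3), distance |3-0|+|0-3| = 6
Tile 10: at (3,1), goal (2,1), distance |3-2|+|1-1| = 1
Tile 1: at (3,3), goal (0,0), distance |3-0|+|3-0| = 6
Sum: 5 + 0 + 4 + 3 + 3 + 0 + 2 + 3 + 3 + 3 + 3 + 1 + 6 + 1 + 6 = 43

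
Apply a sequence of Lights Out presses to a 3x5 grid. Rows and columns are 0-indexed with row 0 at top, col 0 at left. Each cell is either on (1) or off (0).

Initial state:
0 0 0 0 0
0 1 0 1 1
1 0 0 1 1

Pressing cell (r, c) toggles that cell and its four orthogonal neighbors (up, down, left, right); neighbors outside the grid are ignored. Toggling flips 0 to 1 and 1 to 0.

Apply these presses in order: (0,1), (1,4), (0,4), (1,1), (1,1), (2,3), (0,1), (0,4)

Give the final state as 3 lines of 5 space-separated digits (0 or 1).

After press 1 at (0,1):
1 1 1 0 0
0 0 0 1 1
1 0 0 1 1

After press 2 at (1,4):
1 1 1 0 1
0 0 0 0 0
1 0 0 1 0

After press 3 at (0,4):
1 1 1 1 0
0 0 0 0 1
1 0 0 1 0

After press 4 at (1,1):
1 0 1 1 0
1 1 1 0 1
1 1 0 1 0

After press 5 at (1,1):
1 1 1 1 0
0 0 0 0 1
1 0 0 1 0

After press 6 at (2,3):
1 1 1 1 0
0 0 0 1 1
1 0 1 0 1

After press 7 at (0,1):
0 0 0 1 0
0 1 0 1 1
1 0 1 0 1

After press 8 at (0,4):
0 0 0 0 1
0 1 0 1 0
1 0 1 0 1

Answer: 0 0 0 0 1
0 1 0 1 0
1 0 1 0 1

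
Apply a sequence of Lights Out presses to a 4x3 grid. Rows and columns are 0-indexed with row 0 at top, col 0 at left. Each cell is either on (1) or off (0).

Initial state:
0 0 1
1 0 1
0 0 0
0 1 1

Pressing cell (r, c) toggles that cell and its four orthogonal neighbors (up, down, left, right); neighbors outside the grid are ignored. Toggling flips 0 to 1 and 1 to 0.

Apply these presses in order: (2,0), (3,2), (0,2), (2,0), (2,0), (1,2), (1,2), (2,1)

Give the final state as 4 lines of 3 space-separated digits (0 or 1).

Answer: 0 1 0
0 1 0
0 0 0
1 1 0

Derivation:
After press 1 at (2,0):
0 0 1
0 0 1
1 1 0
1 1 1

After press 2 at (3,2):
0 0 1
0 0 1
1 1 1
1 0 0

After press 3 at (0,2):
0 1 0
0 0 0
1 1 1
1 0 0

After press 4 at (2,0):
0 1 0
1 0 0
0 0 1
0 0 0

After press 5 at (2,0):
0 1 0
0 0 0
1 1 1
1 0 0

After press 6 at (1,2):
0 1 1
0 1 1
1 1 0
1 0 0

After press 7 at (1,2):
0 1 0
0 0 0
1 1 1
1 0 0

After press 8 at (2,1):
0 1 0
0 1 0
0 0 0
1 1 0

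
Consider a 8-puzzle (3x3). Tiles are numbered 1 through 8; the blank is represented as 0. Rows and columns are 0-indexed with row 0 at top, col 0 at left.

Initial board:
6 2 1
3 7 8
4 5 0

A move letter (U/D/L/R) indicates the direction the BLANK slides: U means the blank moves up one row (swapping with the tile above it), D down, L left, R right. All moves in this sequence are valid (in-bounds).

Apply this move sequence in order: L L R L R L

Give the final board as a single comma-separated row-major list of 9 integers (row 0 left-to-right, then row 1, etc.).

Answer: 6, 2, 1, 3, 7, 8, 0, 4, 5

Derivation:
After move 1 (L):
6 2 1
3 7 8
4 0 5

After move 2 (L):
6 2 1
3 7 8
0 4 5

After move 3 (R):
6 2 1
3 7 8
4 0 5

After move 4 (L):
6 2 1
3 7 8
0 4 5

After move 5 (R):
6 2 1
3 7 8
4 0 5

After move 6 (L):
6 2 1
3 7 8
0 4 5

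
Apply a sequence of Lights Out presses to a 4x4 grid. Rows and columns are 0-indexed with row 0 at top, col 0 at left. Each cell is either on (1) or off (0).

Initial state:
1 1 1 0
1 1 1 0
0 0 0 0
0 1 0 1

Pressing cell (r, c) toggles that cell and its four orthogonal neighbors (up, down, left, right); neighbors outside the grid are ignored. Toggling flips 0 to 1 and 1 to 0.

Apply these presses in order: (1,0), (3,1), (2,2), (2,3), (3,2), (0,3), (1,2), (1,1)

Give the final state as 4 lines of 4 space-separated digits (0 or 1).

After press 1 at (1,0):
0 1 1 0
0 0 1 0
1 0 0 0
0 1 0 1

After press 2 at (3,1):
0 1 1 0
0 0 1 0
1 1 0 0
1 0 1 1

After press 3 at (2,2):
0 1 1 0
0 0 0 0
1 0 1 1
1 0 0 1

After press 4 at (2,3):
0 1 1 0
0 0 0 1
1 0 0 0
1 0 0 0

After press 5 at (3,2):
0 1 1 0
0 0 0 1
1 0 1 0
1 1 1 1

After press 6 at (0,3):
0 1 0 1
0 0 0 0
1 0 1 0
1 1 1 1

After press 7 at (1,2):
0 1 1 1
0 1 1 1
1 0 0 0
1 1 1 1

After press 8 at (1,1):
0 0 1 1
1 0 0 1
1 1 0 0
1 1 1 1

Answer: 0 0 1 1
1 0 0 1
1 1 0 0
1 1 1 1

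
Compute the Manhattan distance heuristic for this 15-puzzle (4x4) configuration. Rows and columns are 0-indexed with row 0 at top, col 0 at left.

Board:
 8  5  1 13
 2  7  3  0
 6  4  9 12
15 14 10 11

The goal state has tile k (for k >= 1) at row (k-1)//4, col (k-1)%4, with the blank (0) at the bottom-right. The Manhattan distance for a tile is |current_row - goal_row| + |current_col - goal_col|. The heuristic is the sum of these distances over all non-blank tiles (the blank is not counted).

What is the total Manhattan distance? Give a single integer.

Tile 8: (0,0)->(1,3) = 4
Tile 5: (0,1)->(1,0) = 2
Tile 1: (0,2)->(0,0) = 2
Tile 13: (0,3)->(3,0) = 6
Tile 2: (1,0)->(0,1) = 2
Tile 7: (1,1)->(1,2) = 1
Tile 3: (1,2)->(0,2) = 1
Tile 6: (2,0)->(1,1) = 2
Tile 4: (2,1)->(0,3) = 4
Tile 9: (2,2)->(2,0) = 2
Tile 12: (2,3)->(2,3) = 0
Tile 15: (3,0)->(3,2) = 2
Tile 14: (3,1)->(3,1) = 0
Tile 10: (3,2)->(2,1) = 2
Tile 11: (3,3)->(2,2) = 2
Sum: 4 + 2 + 2 + 6 + 2 + 1 + 1 + 2 + 4 + 2 + 0 + 2 + 0 + 2 + 2 = 32

Answer: 32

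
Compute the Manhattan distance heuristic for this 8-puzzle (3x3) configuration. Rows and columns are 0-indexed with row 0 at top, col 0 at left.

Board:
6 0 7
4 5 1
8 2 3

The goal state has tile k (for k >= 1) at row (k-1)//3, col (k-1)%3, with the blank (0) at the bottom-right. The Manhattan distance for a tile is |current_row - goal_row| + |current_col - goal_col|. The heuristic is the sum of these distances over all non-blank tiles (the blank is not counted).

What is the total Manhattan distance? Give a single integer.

Answer: 15

Derivation:
Tile 6: (0,0)->(1,2) = 3
Tile 7: (0,2)->(2,0) = 4
Tile 4: (1,0)->(1,0) = 0
Tile 5: (1,1)->(1,1) = 0
Tile 1: (1,2)->(0,0) = 3
Tile 8: (2,0)->(2,1) = 1
Tile 2: (2,1)->(0,1) = 2
Tile 3: (2,2)->(0,2) = 2
Sum: 3 + 4 + 0 + 0 + 3 + 1 + 2 + 2 = 15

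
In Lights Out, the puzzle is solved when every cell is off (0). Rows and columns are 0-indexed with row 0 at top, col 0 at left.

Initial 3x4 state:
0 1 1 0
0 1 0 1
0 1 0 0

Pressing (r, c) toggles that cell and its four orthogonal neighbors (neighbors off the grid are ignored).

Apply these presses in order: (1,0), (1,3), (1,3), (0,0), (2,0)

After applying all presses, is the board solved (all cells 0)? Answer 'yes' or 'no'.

Answer: no

Derivation:
After press 1 at (1,0):
1 1 1 0
1 0 0 1
1 1 0 0

After press 2 at (1,3):
1 1 1 1
1 0 1 0
1 1 0 1

After press 3 at (1,3):
1 1 1 0
1 0 0 1
1 1 0 0

After press 4 at (0,0):
0 0 1 0
0 0 0 1
1 1 0 0

After press 5 at (2,0):
0 0 1 0
1 0 0 1
0 0 0 0

Lights still on: 3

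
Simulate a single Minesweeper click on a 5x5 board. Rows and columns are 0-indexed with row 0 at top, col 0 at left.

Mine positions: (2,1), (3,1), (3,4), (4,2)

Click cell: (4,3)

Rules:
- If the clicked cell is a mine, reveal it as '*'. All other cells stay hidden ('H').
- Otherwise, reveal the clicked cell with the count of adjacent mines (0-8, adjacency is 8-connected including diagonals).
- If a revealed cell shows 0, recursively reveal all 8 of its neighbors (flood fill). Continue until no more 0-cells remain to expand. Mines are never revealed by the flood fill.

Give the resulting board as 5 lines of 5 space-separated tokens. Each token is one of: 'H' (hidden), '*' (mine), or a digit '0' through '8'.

H H H H H
H H H H H
H H H H H
H H H H H
H H H 2 H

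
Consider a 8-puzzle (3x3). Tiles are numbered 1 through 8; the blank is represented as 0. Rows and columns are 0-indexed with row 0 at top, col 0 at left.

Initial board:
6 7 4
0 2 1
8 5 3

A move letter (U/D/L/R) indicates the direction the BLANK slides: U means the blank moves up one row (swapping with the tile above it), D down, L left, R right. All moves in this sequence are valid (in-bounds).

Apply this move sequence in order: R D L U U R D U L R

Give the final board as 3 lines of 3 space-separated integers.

Answer: 7 0 4
6 5 1
2 8 3

Derivation:
After move 1 (R):
6 7 4
2 0 1
8 5 3

After move 2 (D):
6 7 4
2 5 1
8 0 3

After move 3 (L):
6 7 4
2 5 1
0 8 3

After move 4 (U):
6 7 4
0 5 1
2 8 3

After move 5 (U):
0 7 4
6 5 1
2 8 3

After move 6 (R):
7 0 4
6 5 1
2 8 3

After move 7 (D):
7 5 4
6 0 1
2 8 3

After move 8 (U):
7 0 4
6 5 1
2 8 3

After move 9 (L):
0 7 4
6 5 1
2 8 3

After move 10 (R):
7 0 4
6 5 1
2 8 3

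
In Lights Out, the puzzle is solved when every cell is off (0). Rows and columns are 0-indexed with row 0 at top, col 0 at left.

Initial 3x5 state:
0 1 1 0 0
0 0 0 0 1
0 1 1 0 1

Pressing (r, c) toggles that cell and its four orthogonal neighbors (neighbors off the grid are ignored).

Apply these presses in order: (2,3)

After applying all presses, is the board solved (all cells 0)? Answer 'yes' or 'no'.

After press 1 at (2,3):
0 1 1 0 0
0 0 0 1 1
0 1 0 1 0

Lights still on: 6

Answer: no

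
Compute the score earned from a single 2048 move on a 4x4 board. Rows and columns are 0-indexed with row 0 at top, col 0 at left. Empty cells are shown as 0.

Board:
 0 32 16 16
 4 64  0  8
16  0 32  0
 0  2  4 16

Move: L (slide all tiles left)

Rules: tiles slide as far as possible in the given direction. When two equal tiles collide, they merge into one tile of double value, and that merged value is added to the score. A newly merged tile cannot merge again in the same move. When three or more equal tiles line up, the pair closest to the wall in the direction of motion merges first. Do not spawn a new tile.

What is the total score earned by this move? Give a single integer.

Answer: 32

Derivation:
Slide left:
row 0: [0, 32, 16, 16] -> [32, 32, 0, 0]  score +32 (running 32)
row 1: [4, 64, 0, 8] -> [4, 64, 8, 0]  score +0 (running 32)
row 2: [16, 0, 32, 0] -> [16, 32, 0, 0]  score +0 (running 32)
row 3: [0, 2, 4, 16] -> [2, 4, 16, 0]  score +0 (running 32)
Board after move:
32 32  0  0
 4 64  8  0
16 32  0  0
 2  4 16  0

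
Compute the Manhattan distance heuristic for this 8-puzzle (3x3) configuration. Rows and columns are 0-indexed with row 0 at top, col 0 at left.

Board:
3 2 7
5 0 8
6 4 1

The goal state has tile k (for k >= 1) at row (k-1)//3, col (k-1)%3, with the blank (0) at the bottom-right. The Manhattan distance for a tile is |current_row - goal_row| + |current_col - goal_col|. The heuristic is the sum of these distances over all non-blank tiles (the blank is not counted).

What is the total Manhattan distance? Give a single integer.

Answer: 18

Derivation:
Tile 3: at (0,0), goal (0,2), distance |0-0|+|0-2| = 2
Tile 2: at (0,1), goal (0,1), distance |0-0|+|1-1| = 0
Tile 7: at (0,2), goal (2,0), distance |0-2|+|2-0| = 4
Tile 5: at (1,0), goal (1,1), distance |1-1|+|0-1| = 1
Tile 8: at (1,2), goal (2,1), distance |1-2|+|2-1| = 2
Tile 6: at (2,0), goal (1,2), distance |2-1|+|0-2| = 3
Tile 4: at (2,1), goal (1,0), distance |2-1|+|1-0| = 2
Tile 1: at (2,2), goal (0,0), distance |2-0|+|2-0| = 4
Sum: 2 + 0 + 4 + 1 + 2 + 3 + 2 + 4 = 18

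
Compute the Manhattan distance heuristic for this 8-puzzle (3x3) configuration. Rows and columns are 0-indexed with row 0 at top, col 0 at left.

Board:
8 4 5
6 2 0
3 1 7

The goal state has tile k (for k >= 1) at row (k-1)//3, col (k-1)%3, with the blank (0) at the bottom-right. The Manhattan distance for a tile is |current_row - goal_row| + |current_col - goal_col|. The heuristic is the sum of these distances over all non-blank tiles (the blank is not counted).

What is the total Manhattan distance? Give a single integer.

Tile 8: (0,0)->(2,1) = 3
Tile 4: (0,1)->(1,0) = 2
Tile 5: (0,2)->(1,1) = 2
Tile 6: (1,0)->(1,2) = 2
Tile 2: (1,1)->(0,1) = 1
Tile 3: (2,0)->(0,2) = 4
Tile 1: (2,1)->(0,0) = 3
Tile 7: (2,2)->(2,0) = 2
Sum: 3 + 2 + 2 + 2 + 1 + 4 + 3 + 2 = 19

Answer: 19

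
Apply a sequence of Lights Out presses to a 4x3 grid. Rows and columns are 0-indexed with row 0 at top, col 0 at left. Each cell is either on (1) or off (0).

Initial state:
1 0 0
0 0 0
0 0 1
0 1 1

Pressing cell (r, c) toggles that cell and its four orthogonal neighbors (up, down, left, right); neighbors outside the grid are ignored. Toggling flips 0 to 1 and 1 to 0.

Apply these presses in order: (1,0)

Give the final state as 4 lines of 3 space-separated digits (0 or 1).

Answer: 0 0 0
1 1 0
1 0 1
0 1 1

Derivation:
After press 1 at (1,0):
0 0 0
1 1 0
1 0 1
0 1 1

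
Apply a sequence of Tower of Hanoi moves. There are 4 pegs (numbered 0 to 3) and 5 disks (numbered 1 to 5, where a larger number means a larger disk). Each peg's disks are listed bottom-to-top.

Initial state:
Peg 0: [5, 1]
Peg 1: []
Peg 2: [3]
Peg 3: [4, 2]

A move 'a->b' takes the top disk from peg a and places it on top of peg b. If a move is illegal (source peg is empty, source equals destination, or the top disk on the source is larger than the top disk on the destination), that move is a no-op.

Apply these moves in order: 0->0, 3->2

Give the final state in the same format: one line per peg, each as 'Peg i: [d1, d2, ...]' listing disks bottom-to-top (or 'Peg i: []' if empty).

After move 1 (0->0):
Peg 0: [5, 1]
Peg 1: []
Peg 2: [3]
Peg 3: [4, 2]

After move 2 (3->2):
Peg 0: [5, 1]
Peg 1: []
Peg 2: [3, 2]
Peg 3: [4]

Answer: Peg 0: [5, 1]
Peg 1: []
Peg 2: [3, 2]
Peg 3: [4]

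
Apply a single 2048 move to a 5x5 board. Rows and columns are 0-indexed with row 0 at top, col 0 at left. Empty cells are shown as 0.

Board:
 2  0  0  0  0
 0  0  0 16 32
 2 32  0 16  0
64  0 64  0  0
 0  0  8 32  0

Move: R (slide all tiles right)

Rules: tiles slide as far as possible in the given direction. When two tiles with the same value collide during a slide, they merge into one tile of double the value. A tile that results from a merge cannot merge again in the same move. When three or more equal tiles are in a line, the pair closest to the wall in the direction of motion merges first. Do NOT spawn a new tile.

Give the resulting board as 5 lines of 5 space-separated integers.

Slide right:
row 0: [2, 0, 0, 0, 0] -> [0, 0, 0, 0, 2]
row 1: [0, 0, 0, 16, 32] -> [0, 0, 0, 16, 32]
row 2: [2, 32, 0, 16, 0] -> [0, 0, 2, 32, 16]
row 3: [64, 0, 64, 0, 0] -> [0, 0, 0, 0, 128]
row 4: [0, 0, 8, 32, 0] -> [0, 0, 0, 8, 32]

Answer:   0   0   0   0   2
  0   0   0  16  32
  0   0   2  32  16
  0   0   0   0 128
  0   0   0   8  32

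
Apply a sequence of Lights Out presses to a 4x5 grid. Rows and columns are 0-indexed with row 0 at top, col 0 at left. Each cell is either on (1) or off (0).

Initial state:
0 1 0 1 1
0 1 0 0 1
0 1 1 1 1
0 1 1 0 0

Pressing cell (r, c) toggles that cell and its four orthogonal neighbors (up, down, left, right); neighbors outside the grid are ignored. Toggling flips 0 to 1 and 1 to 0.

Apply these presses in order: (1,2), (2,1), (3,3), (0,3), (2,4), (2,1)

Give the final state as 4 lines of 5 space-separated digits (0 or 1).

Answer: 0 1 0 0 0
0 0 1 0 0
0 1 0 1 0
0 1 0 1 0

Derivation:
After press 1 at (1,2):
0 1 1 1 1
0 0 1 1 1
0 1 0 1 1
0 1 1 0 0

After press 2 at (2,1):
0 1 1 1 1
0 1 1 1 1
1 0 1 1 1
0 0 1 0 0

After press 3 at (3,3):
0 1 1 1 1
0 1 1 1 1
1 0 1 0 1
0 0 0 1 1

After press 4 at (0,3):
0 1 0 0 0
0 1 1 0 1
1 0 1 0 1
0 0 0 1 1

After press 5 at (2,4):
0 1 0 0 0
0 1 1 0 0
1 0 1 1 0
0 0 0 1 0

After press 6 at (2,1):
0 1 0 0 0
0 0 1 0 0
0 1 0 1 0
0 1 0 1 0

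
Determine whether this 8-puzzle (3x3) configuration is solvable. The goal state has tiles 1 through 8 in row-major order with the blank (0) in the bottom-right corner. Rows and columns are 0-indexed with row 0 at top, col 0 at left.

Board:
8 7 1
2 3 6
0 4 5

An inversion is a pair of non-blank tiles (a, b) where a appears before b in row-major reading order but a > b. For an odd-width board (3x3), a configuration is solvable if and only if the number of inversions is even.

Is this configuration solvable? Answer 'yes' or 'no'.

Answer: no

Derivation:
Inversions (pairs i<j in row-major order where tile[i] > tile[j] > 0): 15
15 is odd, so the puzzle is not solvable.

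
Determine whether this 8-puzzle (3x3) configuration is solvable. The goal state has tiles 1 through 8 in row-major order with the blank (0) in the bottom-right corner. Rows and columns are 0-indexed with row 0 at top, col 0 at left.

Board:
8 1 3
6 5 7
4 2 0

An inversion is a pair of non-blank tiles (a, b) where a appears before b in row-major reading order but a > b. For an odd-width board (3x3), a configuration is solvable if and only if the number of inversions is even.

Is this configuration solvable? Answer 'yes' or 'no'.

Answer: yes

Derivation:
Inversions (pairs i<j in row-major order where tile[i] > tile[j] > 0): 16
16 is even, so the puzzle is solvable.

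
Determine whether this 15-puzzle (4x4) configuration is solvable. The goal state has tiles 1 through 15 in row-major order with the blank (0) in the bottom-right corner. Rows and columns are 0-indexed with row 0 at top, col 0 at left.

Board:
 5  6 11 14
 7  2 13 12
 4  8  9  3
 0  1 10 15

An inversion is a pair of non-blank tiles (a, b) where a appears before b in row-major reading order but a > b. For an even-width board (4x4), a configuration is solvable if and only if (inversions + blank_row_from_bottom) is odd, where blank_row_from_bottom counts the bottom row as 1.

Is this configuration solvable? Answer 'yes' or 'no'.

Inversions: 51
Blank is in row 3 (0-indexed from top), which is row 1 counting from the bottom (bottom = 1).
51 + 1 = 52, which is even, so the puzzle is not solvable.

Answer: no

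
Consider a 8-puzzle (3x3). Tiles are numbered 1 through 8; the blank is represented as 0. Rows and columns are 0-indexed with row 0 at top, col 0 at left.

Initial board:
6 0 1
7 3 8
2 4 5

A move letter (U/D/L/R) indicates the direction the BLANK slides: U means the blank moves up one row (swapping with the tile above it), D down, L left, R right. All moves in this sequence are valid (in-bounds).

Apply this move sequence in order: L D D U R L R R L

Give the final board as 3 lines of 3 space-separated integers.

After move 1 (L):
0 6 1
7 3 8
2 4 5

After move 2 (D):
7 6 1
0 3 8
2 4 5

After move 3 (D):
7 6 1
2 3 8
0 4 5

After move 4 (U):
7 6 1
0 3 8
2 4 5

After move 5 (R):
7 6 1
3 0 8
2 4 5

After move 6 (L):
7 6 1
0 3 8
2 4 5

After move 7 (R):
7 6 1
3 0 8
2 4 5

After move 8 (R):
7 6 1
3 8 0
2 4 5

After move 9 (L):
7 6 1
3 0 8
2 4 5

Answer: 7 6 1
3 0 8
2 4 5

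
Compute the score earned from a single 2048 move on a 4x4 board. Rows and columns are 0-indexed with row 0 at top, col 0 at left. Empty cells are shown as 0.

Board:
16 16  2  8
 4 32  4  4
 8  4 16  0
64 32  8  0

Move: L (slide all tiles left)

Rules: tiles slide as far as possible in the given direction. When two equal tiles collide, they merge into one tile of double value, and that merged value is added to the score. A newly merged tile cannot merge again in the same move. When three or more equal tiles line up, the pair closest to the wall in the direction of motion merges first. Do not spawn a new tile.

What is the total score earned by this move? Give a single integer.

Slide left:
row 0: [16, 16, 2, 8] -> [32, 2, 8, 0]  score +32 (running 32)
row 1: [4, 32, 4, 4] -> [4, 32, 8, 0]  score +8 (running 40)
row 2: [8, 4, 16, 0] -> [8, 4, 16, 0]  score +0 (running 40)
row 3: [64, 32, 8, 0] -> [64, 32, 8, 0]  score +0 (running 40)
Board after move:
32  2  8  0
 4 32  8  0
 8  4 16  0
64 32  8  0

Answer: 40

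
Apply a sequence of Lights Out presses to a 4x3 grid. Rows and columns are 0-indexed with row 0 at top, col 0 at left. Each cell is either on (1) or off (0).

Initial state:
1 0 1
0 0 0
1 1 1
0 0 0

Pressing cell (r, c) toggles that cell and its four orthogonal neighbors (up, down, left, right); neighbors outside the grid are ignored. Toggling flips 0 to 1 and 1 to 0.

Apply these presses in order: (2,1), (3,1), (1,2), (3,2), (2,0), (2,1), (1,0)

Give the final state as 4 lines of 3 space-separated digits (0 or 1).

Answer: 0 0 0
0 0 1
1 1 1
0 0 0

Derivation:
After press 1 at (2,1):
1 0 1
0 1 0
0 0 0
0 1 0

After press 2 at (3,1):
1 0 1
0 1 0
0 1 0
1 0 1

After press 3 at (1,2):
1 0 0
0 0 1
0 1 1
1 0 1

After press 4 at (3,2):
1 0 0
0 0 1
0 1 0
1 1 0

After press 5 at (2,0):
1 0 0
1 0 1
1 0 0
0 1 0

After press 6 at (2,1):
1 0 0
1 1 1
0 1 1
0 0 0

After press 7 at (1,0):
0 0 0
0 0 1
1 1 1
0 0 0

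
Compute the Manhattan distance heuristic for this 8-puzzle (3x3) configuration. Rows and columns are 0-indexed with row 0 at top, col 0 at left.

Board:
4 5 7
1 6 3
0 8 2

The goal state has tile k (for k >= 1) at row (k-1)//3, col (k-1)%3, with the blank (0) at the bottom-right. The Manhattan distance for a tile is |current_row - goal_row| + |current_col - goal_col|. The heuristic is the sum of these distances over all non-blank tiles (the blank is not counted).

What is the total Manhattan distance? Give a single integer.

Tile 4: (0,0)->(1,0) = 1
Tile 5: (0,1)->(1,1) = 1
Tile 7: (0,2)->(2,0) = 4
Tile 1: (1,0)->(0,0) = 1
Tile 6: (1,1)->(1,2) = 1
Tile 3: (1,2)->(0,2) = 1
Tile 8: (2,1)->(2,1) = 0
Tile 2: (2,2)->(0,1) = 3
Sum: 1 + 1 + 4 + 1 + 1 + 1 + 0 + 3 = 12

Answer: 12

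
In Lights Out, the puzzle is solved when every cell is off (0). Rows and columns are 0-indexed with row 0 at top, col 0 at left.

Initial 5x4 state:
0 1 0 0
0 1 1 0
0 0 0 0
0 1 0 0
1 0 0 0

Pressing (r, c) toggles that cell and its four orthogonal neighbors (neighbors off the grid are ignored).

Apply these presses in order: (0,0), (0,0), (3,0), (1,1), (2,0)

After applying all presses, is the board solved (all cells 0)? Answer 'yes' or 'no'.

After press 1 at (0,0):
1 0 0 0
1 1 1 0
0 0 0 0
0 1 0 0
1 0 0 0

After press 2 at (0,0):
0 1 0 0
0 1 1 0
0 0 0 0
0 1 0 0
1 0 0 0

After press 3 at (3,0):
0 1 0 0
0 1 1 0
1 0 0 0
1 0 0 0
0 0 0 0

After press 4 at (1,1):
0 0 0 0
1 0 0 0
1 1 0 0
1 0 0 0
0 0 0 0

After press 5 at (2,0):
0 0 0 0
0 0 0 0
0 0 0 0
0 0 0 0
0 0 0 0

Lights still on: 0

Answer: yes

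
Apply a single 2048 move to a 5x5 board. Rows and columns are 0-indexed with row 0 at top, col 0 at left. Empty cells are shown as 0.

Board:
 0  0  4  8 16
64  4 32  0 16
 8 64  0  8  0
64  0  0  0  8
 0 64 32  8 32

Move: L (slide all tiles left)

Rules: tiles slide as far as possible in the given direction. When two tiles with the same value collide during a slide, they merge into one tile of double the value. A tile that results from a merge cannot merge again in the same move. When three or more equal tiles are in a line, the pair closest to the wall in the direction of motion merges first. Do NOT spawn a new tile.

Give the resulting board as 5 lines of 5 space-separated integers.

Answer:  4  8 16  0  0
64  4 32 16  0
 8 64  8  0  0
64  8  0  0  0
64 32  8 32  0

Derivation:
Slide left:
row 0: [0, 0, 4, 8, 16] -> [4, 8, 16, 0, 0]
row 1: [64, 4, 32, 0, 16] -> [64, 4, 32, 16, 0]
row 2: [8, 64, 0, 8, 0] -> [8, 64, 8, 0, 0]
row 3: [64, 0, 0, 0, 8] -> [64, 8, 0, 0, 0]
row 4: [0, 64, 32, 8, 32] -> [64, 32, 8, 32, 0]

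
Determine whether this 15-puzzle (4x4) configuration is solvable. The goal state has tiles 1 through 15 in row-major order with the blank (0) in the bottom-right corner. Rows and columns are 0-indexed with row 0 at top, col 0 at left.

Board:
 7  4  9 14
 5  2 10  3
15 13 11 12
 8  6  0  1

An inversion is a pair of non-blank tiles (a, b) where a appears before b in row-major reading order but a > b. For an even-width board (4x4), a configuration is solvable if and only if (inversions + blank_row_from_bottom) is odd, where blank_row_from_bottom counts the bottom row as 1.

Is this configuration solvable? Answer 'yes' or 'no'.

Inversions: 54
Blank is in row 3 (0-indexed from top), which is row 1 counting from the bottom (bottom = 1).
54 + 1 = 55, which is odd, so the puzzle is solvable.

Answer: yes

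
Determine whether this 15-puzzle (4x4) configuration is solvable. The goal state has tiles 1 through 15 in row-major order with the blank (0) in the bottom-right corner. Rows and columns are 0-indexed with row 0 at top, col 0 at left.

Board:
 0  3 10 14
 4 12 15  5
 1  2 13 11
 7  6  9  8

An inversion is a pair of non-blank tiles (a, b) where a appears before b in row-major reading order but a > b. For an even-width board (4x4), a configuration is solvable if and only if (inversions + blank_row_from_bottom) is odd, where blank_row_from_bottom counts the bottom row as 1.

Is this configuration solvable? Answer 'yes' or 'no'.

Answer: yes

Derivation:
Inversions: 53
Blank is in row 0 (0-indexed from top), which is row 4 counting from the bottom (bottom = 1).
53 + 4 = 57, which is odd, so the puzzle is solvable.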